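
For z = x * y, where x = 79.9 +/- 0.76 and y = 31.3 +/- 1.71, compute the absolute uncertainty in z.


For a product z = x*y, the relative uncertainty is:
uz/z = sqrt((ux/x)^2 + (uy/y)^2)
Relative uncertainties: ux/x = 0.76/79.9 = 0.009512
uy/y = 1.71/31.3 = 0.054633
z = 79.9 * 31.3 = 2500.9
uz = 2500.9 * sqrt(0.009512^2 + 0.054633^2) = 138.684

138.684


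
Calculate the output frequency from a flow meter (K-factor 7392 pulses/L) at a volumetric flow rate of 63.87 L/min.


Frequency = K * Q / 60 (converting L/min to L/s).
f = 7392 * 63.87 / 60
f = 472127.04 / 60
f = 7868.78 Hz

7868.78 Hz


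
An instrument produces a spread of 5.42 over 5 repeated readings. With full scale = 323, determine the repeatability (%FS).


Repeatability = (spread / full scale) * 100%.
R = (5.42 / 323) * 100
R = 1.678 %FS

1.678 %FS


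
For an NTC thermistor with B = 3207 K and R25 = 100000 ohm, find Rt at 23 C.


NTC thermistor equation: Rt = R25 * exp(B * (1/T - 1/T25)).
T in Kelvin: 296.15 K, T25 = 298.15 K
1/T - 1/T25 = 1/296.15 - 1/298.15 = 2.265e-05
B * (1/T - 1/T25) = 3207 * 2.265e-05 = 0.0726
Rt = 100000 * exp(0.0726) = 107534.5 ohm

107534.5 ohm


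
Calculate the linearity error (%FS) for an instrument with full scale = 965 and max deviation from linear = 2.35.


Linearity error = (max deviation / full scale) * 100%.
Linearity = (2.35 / 965) * 100
Linearity = 0.244 %FS

0.244 %FS


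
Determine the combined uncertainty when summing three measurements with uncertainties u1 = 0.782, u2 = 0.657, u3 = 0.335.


For a sum of independent quantities, uc = sqrt(u1^2 + u2^2 + u3^2).
uc = sqrt(0.782^2 + 0.657^2 + 0.335^2)
uc = sqrt(0.611524 + 0.431649 + 0.112225)
uc = 1.0749

1.0749


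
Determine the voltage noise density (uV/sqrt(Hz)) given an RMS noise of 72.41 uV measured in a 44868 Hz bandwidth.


Noise spectral density = Vrms / sqrt(BW).
NSD = 72.41 / sqrt(44868)
NSD = 72.41 / 211.8207
NSD = 0.3418 uV/sqrt(Hz)

0.3418 uV/sqrt(Hz)


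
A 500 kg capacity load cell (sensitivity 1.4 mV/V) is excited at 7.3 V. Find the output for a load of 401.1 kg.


Vout = rated_output * Vex * (load / capacity).
Vout = 1.4 * 7.3 * (401.1 / 500)
Vout = 1.4 * 7.3 * 0.8022
Vout = 8.198 mV

8.198 mV


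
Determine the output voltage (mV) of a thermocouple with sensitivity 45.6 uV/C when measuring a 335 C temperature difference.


The thermocouple output V = sensitivity * dT.
V = 45.6 uV/C * 335 C
V = 15276.0 uV
V = 15.276 mV

15.276 mV


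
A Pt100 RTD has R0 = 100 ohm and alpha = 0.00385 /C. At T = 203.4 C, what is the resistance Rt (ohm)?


The RTD equation: Rt = R0 * (1 + alpha * T).
Rt = 100 * (1 + 0.00385 * 203.4)
Rt = 100 * (1 + 0.78309)
Rt = 100 * 1.78309
Rt = 178.309 ohm

178.309 ohm


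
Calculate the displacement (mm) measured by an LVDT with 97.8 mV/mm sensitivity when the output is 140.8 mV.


Displacement = Vout / sensitivity.
d = 140.8 / 97.8
d = 1.44 mm

1.44 mm


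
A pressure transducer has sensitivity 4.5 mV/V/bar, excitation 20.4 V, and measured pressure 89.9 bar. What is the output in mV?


Output = sensitivity * Vex * P.
Vout = 4.5 * 20.4 * 89.9
Vout = 91.8 * 89.9
Vout = 8252.82 mV

8252.82 mV


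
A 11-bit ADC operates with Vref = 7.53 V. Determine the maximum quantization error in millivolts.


The maximum quantization error is +/- LSB/2.
LSB = Vref / 2^n = 7.53 / 2048 = 0.00367676 V
Max error = LSB / 2 = 0.00367676 / 2 = 0.00183838 V
Max error = 1.8384 mV

1.8384 mV


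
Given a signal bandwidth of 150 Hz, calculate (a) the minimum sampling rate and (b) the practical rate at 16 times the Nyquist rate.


By Nyquist theorem, fs_min = 2 * fmax.
fs_min = 2 * 150 = 300 Hz
Practical rate = 16 * fs_min = 16 * 300 = 4800 Hz

fs_min = 300 Hz, fs_practical = 4800 Hz


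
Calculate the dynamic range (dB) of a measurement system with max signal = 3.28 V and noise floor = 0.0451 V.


Dynamic range = 20 * log10(Vmax / Vnoise).
DR = 20 * log10(3.28 / 0.0451)
DR = 20 * log10(72.73)
DR = 37.23 dB

37.23 dB


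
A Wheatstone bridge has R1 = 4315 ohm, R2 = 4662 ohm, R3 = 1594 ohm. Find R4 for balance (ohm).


At balance: R1*R4 = R2*R3, so R4 = R2*R3/R1.
R4 = 4662 * 1594 / 4315
R4 = 7431228 / 4315
R4 = 1722.18 ohm

1722.18 ohm


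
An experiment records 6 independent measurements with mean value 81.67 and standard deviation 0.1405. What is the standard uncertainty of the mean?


The standard uncertainty for Type A evaluation is u = s / sqrt(n).
u = 0.1405 / sqrt(6)
u = 0.1405 / 2.4495
u = 0.0574

0.0574


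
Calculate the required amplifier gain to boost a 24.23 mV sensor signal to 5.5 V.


Gain = Vout / Vin (converting to same units).
G = 5.5 V / 24.23 mV
G = 5500.0 mV / 24.23 mV
G = 226.99

226.99


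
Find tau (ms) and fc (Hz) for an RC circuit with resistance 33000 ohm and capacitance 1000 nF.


Time constant: tau = R * C.
tau = 33000 * 1.00e-06 = 0.033 s
tau = 33.0 ms
Cutoff frequency: fc = 1 / (2*pi*R*C).
fc = 1 / (2*pi*0.033) = 4.82 Hz

tau = 33.0 ms, fc = 4.82 Hz


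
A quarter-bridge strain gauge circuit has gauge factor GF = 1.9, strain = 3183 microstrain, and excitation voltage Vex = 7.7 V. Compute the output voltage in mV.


Quarter bridge output: Vout = (GF * epsilon * Vex) / 4.
Vout = (1.9 * 3183e-6 * 7.7) / 4
Vout = 0.04656729 / 4 V
Vout = 0.01164182 V = 11.6418 mV

11.6418 mV


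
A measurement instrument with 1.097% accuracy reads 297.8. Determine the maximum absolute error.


Absolute error = (accuracy% / 100) * reading.
Error = (1.097 / 100) * 297.8
Error = 0.01097 * 297.8
Error = 3.2669

3.2669


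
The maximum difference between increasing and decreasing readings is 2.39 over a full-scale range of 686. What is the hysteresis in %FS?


Hysteresis = (max difference / full scale) * 100%.
H = (2.39 / 686) * 100
H = 0.348 %FS

0.348 %FS


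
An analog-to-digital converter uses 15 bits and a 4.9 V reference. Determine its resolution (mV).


The resolution (LSB) of an ADC is Vref / 2^n.
LSB = 4.9 / 2^15
LSB = 4.9 / 32768
LSB = 0.00014954 V = 0.14953613 mV

0.14953613 mV


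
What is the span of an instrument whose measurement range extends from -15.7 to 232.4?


Span = upper range - lower range.
Span = 232.4 - (-15.7)
Span = 248.1

248.1


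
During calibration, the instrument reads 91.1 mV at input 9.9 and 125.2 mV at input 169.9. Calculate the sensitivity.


Sensitivity = (y2 - y1) / (x2 - x1).
S = (125.2 - 91.1) / (169.9 - 9.9)
S = 34.1 / 160.0
S = 0.2131 mV/unit

0.2131 mV/unit


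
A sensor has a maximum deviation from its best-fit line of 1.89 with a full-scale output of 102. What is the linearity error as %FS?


Linearity error = (max deviation / full scale) * 100%.
Linearity = (1.89 / 102) * 100
Linearity = 1.853 %FS

1.853 %FS


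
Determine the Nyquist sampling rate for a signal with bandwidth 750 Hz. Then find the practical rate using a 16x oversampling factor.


By Nyquist theorem, fs_min = 2 * fmax.
fs_min = 2 * 750 = 1500 Hz
Practical rate = 16 * fs_min = 16 * 1500 = 24000 Hz

fs_min = 1500 Hz, fs_practical = 24000 Hz


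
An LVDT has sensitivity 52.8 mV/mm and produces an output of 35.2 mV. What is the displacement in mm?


Displacement = Vout / sensitivity.
d = 35.2 / 52.8
d = 0.667 mm

0.667 mm


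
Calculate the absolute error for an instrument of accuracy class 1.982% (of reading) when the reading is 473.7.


Absolute error = (accuracy% / 100) * reading.
Error = (1.982 / 100) * 473.7
Error = 0.01982 * 473.7
Error = 9.3887

9.3887


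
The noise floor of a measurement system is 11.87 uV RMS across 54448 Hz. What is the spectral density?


Noise spectral density = Vrms / sqrt(BW).
NSD = 11.87 / sqrt(54448)
NSD = 11.87 / 233.341
NSD = 0.0509 uV/sqrt(Hz)

0.0509 uV/sqrt(Hz)


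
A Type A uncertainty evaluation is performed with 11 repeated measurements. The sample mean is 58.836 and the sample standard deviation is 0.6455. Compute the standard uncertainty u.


The standard uncertainty for Type A evaluation is u = s / sqrt(n).
u = 0.6455 / sqrt(11)
u = 0.6455 / 3.3166
u = 0.1946

0.1946


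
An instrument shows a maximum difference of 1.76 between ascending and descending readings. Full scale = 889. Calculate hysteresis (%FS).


Hysteresis = (max difference / full scale) * 100%.
H = (1.76 / 889) * 100
H = 0.198 %FS

0.198 %FS


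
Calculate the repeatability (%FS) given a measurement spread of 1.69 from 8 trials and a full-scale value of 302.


Repeatability = (spread / full scale) * 100%.
R = (1.69 / 302) * 100
R = 0.56 %FS

0.56 %FS


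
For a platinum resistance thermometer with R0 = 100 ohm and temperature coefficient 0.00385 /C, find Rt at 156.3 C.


The RTD equation: Rt = R0 * (1 + alpha * T).
Rt = 100 * (1 + 0.00385 * 156.3)
Rt = 100 * (1 + 0.601755)
Rt = 100 * 1.601755
Rt = 160.175 ohm

160.175 ohm


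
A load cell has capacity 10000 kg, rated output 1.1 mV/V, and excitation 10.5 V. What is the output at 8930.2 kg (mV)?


Vout = rated_output * Vex * (load / capacity).
Vout = 1.1 * 10.5 * (8930.2 / 10000)
Vout = 1.1 * 10.5 * 0.89302
Vout = 10.314 mV

10.314 mV


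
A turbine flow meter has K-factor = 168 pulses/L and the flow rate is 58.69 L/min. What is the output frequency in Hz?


Frequency = K * Q / 60 (converting L/min to L/s).
f = 168 * 58.69 / 60
f = 9859.92 / 60
f = 164.33 Hz

164.33 Hz


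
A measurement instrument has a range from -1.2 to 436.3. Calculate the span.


Span = upper range - lower range.
Span = 436.3 - (-1.2)
Span = 437.5

437.5


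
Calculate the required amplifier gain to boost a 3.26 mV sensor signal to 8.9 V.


Gain = Vout / Vin (converting to same units).
G = 8.9 V / 3.26 mV
G = 8900.0 mV / 3.26 mV
G = 2730.06

2730.06


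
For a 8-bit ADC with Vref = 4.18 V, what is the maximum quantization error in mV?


The maximum quantization error is +/- LSB/2.
LSB = Vref / 2^n = 4.18 / 256 = 0.01632812 V
Max error = LSB / 2 = 0.01632812 / 2 = 0.00816406 V
Max error = 8.1641 mV

8.1641 mV


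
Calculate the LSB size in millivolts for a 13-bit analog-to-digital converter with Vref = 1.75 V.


The resolution (LSB) of an ADC is Vref / 2^n.
LSB = 1.75 / 2^13
LSB = 1.75 / 8192
LSB = 0.00021362 V = 0.21362305 mV

0.21362305 mV


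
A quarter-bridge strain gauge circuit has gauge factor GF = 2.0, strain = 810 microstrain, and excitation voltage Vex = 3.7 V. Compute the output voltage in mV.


Quarter bridge output: Vout = (GF * epsilon * Vex) / 4.
Vout = (2.0 * 810e-6 * 3.7) / 4
Vout = 0.005994 / 4 V
Vout = 0.0014985 V = 1.4985 mV

1.4985 mV


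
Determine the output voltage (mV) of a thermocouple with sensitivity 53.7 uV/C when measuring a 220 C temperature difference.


The thermocouple output V = sensitivity * dT.
V = 53.7 uV/C * 220 C
V = 11814.0 uV
V = 11.814 mV

11.814 mV


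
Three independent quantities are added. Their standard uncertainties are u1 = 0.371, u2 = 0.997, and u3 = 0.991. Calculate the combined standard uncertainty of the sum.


For a sum of independent quantities, uc = sqrt(u1^2 + u2^2 + u3^2).
uc = sqrt(0.371^2 + 0.997^2 + 0.991^2)
uc = sqrt(0.137641 + 0.994009 + 0.982081)
uc = 1.4539

1.4539


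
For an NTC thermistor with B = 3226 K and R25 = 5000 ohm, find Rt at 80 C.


NTC thermistor equation: Rt = R25 * exp(B * (1/T - 1/T25)).
T in Kelvin: 353.15 K, T25 = 298.15 K
1/T - 1/T25 = 1/353.15 - 1/298.15 = -0.00052236
B * (1/T - 1/T25) = 3226 * -0.00052236 = -1.6851
Rt = 5000 * exp(-1.6851) = 927.1 ohm

927.1 ohm


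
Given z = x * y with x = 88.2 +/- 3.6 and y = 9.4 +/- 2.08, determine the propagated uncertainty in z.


For a product z = x*y, the relative uncertainty is:
uz/z = sqrt((ux/x)^2 + (uy/y)^2)
Relative uncertainties: ux/x = 3.6/88.2 = 0.040816
uy/y = 2.08/9.4 = 0.221277
z = 88.2 * 9.4 = 829.1
uz = 829.1 * sqrt(0.040816^2 + 0.221277^2) = 186.551

186.551


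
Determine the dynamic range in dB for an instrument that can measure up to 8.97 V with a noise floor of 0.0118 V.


Dynamic range = 20 * log10(Vmax / Vnoise).
DR = 20 * log10(8.97 / 0.0118)
DR = 20 * log10(760.17)
DR = 57.62 dB

57.62 dB


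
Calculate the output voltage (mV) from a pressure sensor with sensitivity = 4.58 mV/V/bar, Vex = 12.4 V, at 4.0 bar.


Output = sensitivity * Vex * P.
Vout = 4.58 * 12.4 * 4.0
Vout = 56.792 * 4.0
Vout = 227.17 mV

227.17 mV


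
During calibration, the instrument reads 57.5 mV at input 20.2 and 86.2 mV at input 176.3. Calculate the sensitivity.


Sensitivity = (y2 - y1) / (x2 - x1).
S = (86.2 - 57.5) / (176.3 - 20.2)
S = 28.7 / 156.1
S = 0.1839 mV/unit

0.1839 mV/unit


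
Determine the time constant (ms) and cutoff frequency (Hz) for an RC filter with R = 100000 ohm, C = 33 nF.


Time constant: tau = R * C.
tau = 100000 * 3.30e-08 = 0.0033 s
tau = 3.3 ms
Cutoff frequency: fc = 1 / (2*pi*R*C).
fc = 1 / (2*pi*0.0033) = 48.23 Hz

tau = 3.3 ms, fc = 48.23 Hz


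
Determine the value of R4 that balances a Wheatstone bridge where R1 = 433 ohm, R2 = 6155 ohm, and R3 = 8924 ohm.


At balance: R1*R4 = R2*R3, so R4 = R2*R3/R1.
R4 = 6155 * 8924 / 433
R4 = 54927220 / 433
R4 = 126852.7 ohm

126852.7 ohm


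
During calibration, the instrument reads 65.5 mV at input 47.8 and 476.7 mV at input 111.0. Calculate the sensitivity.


Sensitivity = (y2 - y1) / (x2 - x1).
S = (476.7 - 65.5) / (111.0 - 47.8)
S = 411.2 / 63.2
S = 6.5063 mV/unit

6.5063 mV/unit


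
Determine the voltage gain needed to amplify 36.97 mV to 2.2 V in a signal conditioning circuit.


Gain = Vout / Vin (converting to same units).
G = 2.2 V / 36.97 mV
G = 2200.0 mV / 36.97 mV
G = 59.51

59.51


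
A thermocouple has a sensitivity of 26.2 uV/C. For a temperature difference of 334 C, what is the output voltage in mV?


The thermocouple output V = sensitivity * dT.
V = 26.2 uV/C * 334 C
V = 8750.8 uV
V = 8.751 mV

8.751 mV


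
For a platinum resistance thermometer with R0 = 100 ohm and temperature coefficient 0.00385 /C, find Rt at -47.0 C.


The RTD equation: Rt = R0 * (1 + alpha * T).
Rt = 100 * (1 + 0.00385 * -47.0)
Rt = 100 * (1 + -0.18095)
Rt = 100 * 0.81905
Rt = 81.905 ohm

81.905 ohm


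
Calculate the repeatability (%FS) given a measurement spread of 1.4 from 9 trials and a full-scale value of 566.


Repeatability = (spread / full scale) * 100%.
R = (1.4 / 566) * 100
R = 0.247 %FS

0.247 %FS


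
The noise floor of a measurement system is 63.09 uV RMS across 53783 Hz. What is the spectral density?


Noise spectral density = Vrms / sqrt(BW).
NSD = 63.09 / sqrt(53783)
NSD = 63.09 / 231.9116
NSD = 0.272 uV/sqrt(Hz)

0.272 uV/sqrt(Hz)


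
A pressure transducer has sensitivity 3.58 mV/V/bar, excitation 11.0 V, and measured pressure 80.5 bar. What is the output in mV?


Output = sensitivity * Vex * P.
Vout = 3.58 * 11.0 * 80.5
Vout = 39.38 * 80.5
Vout = 3170.09 mV

3170.09 mV


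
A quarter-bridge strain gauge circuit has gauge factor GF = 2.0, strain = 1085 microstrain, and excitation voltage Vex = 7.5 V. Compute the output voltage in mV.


Quarter bridge output: Vout = (GF * epsilon * Vex) / 4.
Vout = (2.0 * 1085e-6 * 7.5) / 4
Vout = 0.016275 / 4 V
Vout = 0.00406875 V = 4.0688 mV

4.0688 mV


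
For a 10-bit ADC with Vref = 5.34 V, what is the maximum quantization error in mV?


The maximum quantization error is +/- LSB/2.
LSB = Vref / 2^n = 5.34 / 1024 = 0.00521484 V
Max error = LSB / 2 = 0.00521484 / 2 = 0.00260742 V
Max error = 2.6074 mV

2.6074 mV


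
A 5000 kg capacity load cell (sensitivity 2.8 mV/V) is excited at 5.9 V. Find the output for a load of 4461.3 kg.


Vout = rated_output * Vex * (load / capacity).
Vout = 2.8 * 5.9 * (4461.3 / 5000)
Vout = 2.8 * 5.9 * 0.89226
Vout = 14.74 mV

14.74 mV


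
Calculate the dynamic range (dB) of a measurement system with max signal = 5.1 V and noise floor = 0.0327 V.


Dynamic range = 20 * log10(Vmax / Vnoise).
DR = 20 * log10(5.1 / 0.0327)
DR = 20 * log10(155.96)
DR = 43.86 dB

43.86 dB


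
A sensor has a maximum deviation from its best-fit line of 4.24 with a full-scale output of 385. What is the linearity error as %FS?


Linearity error = (max deviation / full scale) * 100%.
Linearity = (4.24 / 385) * 100
Linearity = 1.101 %FS

1.101 %FS


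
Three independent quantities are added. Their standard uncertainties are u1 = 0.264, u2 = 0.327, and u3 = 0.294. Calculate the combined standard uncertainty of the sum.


For a sum of independent quantities, uc = sqrt(u1^2 + u2^2 + u3^2).
uc = sqrt(0.264^2 + 0.327^2 + 0.294^2)
uc = sqrt(0.069696 + 0.106929 + 0.086436)
uc = 0.5129

0.5129


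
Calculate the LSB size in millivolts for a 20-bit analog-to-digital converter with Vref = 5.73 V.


The resolution (LSB) of an ADC is Vref / 2^n.
LSB = 5.73 / 2^20
LSB = 5.73 / 1048576
LSB = 5.46e-06 V = 0.00546455 mV

0.00546455 mV


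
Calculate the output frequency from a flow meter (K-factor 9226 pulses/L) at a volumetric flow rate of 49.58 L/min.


Frequency = K * Q / 60 (converting L/min to L/s).
f = 9226 * 49.58 / 60
f = 457425.08 / 60
f = 7623.75 Hz

7623.75 Hz


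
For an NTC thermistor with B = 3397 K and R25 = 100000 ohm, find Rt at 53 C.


NTC thermistor equation: Rt = R25 * exp(B * (1/T - 1/T25)).
T in Kelvin: 326.15 K, T25 = 298.15 K
1/T - 1/T25 = 1/326.15 - 1/298.15 = -0.00028794
B * (1/T - 1/T25) = 3397 * -0.00028794 = -0.9781
Rt = 100000 * exp(-0.9781) = 37601.0 ohm

37601.0 ohm


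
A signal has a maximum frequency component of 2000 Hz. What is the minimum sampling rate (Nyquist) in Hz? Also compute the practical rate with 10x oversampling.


By Nyquist theorem, fs_min = 2 * fmax.
fs_min = 2 * 2000 = 4000 Hz
Practical rate = 10 * fs_min = 10 * 4000 = 40000 Hz

fs_min = 4000 Hz, fs_practical = 40000 Hz


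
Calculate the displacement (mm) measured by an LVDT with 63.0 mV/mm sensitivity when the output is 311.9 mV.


Displacement = Vout / sensitivity.
d = 311.9 / 63.0
d = 4.951 mm

4.951 mm


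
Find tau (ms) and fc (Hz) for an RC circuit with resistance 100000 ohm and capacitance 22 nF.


Time constant: tau = R * C.
tau = 100000 * 2.20e-08 = 0.0022 s
tau = 2.2 ms
Cutoff frequency: fc = 1 / (2*pi*R*C).
fc = 1 / (2*pi*0.0022) = 72.34 Hz

tau = 2.2 ms, fc = 72.34 Hz


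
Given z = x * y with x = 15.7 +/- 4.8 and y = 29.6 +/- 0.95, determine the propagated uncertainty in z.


For a product z = x*y, the relative uncertainty is:
uz/z = sqrt((ux/x)^2 + (uy/y)^2)
Relative uncertainties: ux/x = 4.8/15.7 = 0.305732
uy/y = 0.95/29.6 = 0.032095
z = 15.7 * 29.6 = 464.7
uz = 464.7 * sqrt(0.305732^2 + 0.032095^2) = 142.861

142.861


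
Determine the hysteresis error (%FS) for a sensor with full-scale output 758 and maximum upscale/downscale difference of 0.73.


Hysteresis = (max difference / full scale) * 100%.
H = (0.73 / 758) * 100
H = 0.096 %FS

0.096 %FS


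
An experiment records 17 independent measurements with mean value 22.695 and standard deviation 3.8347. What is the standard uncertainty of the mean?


The standard uncertainty for Type A evaluation is u = s / sqrt(n).
u = 3.8347 / sqrt(17)
u = 3.8347 / 4.1231
u = 0.9301

0.9301


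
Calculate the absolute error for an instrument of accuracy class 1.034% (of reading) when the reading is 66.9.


Absolute error = (accuracy% / 100) * reading.
Error = (1.034 / 100) * 66.9
Error = 0.01034 * 66.9
Error = 0.6917

0.6917


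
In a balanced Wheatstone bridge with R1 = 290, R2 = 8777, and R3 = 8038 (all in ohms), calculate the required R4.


At balance: R1*R4 = R2*R3, so R4 = R2*R3/R1.
R4 = 8777 * 8038 / 290
R4 = 70549526 / 290
R4 = 243274.23 ohm

243274.23 ohm


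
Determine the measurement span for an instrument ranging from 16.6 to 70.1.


Span = upper range - lower range.
Span = 70.1 - (16.6)
Span = 53.5

53.5


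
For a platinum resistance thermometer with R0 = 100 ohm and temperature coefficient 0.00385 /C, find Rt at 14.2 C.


The RTD equation: Rt = R0 * (1 + alpha * T).
Rt = 100 * (1 + 0.00385 * 14.2)
Rt = 100 * (1 + 0.05467)
Rt = 100 * 1.05467
Rt = 105.467 ohm

105.467 ohm


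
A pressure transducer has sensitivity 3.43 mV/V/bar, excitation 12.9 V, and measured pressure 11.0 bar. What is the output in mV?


Output = sensitivity * Vex * P.
Vout = 3.43 * 12.9 * 11.0
Vout = 44.247 * 11.0
Vout = 486.72 mV

486.72 mV


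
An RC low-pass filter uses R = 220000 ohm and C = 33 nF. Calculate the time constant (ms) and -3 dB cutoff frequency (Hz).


Time constant: tau = R * C.
tau = 220000 * 3.30e-08 = 0.00726 s
tau = 7.26 ms
Cutoff frequency: fc = 1 / (2*pi*R*C).
fc = 1 / (2*pi*0.00726) = 21.92 Hz

tau = 7.26 ms, fc = 21.92 Hz


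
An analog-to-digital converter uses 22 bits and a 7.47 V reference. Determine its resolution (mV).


The resolution (LSB) of an ADC is Vref / 2^n.
LSB = 7.47 / 2^22
LSB = 7.47 / 4194304
LSB = 1.78e-06 V = 0.00178099 mV

0.00178099 mV


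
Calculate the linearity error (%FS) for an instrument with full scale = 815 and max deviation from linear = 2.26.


Linearity error = (max deviation / full scale) * 100%.
Linearity = (2.26 / 815) * 100
Linearity = 0.277 %FS

0.277 %FS


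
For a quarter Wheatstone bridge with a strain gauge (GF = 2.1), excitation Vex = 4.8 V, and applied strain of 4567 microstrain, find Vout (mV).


Quarter bridge output: Vout = (GF * epsilon * Vex) / 4.
Vout = (2.1 * 4567e-6 * 4.8) / 4
Vout = 0.04603536 / 4 V
Vout = 0.01150884 V = 11.5088 mV

11.5088 mV


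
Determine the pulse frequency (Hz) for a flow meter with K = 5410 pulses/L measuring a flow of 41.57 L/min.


Frequency = K * Q / 60 (converting L/min to L/s).
f = 5410 * 41.57 / 60
f = 224893.7 / 60
f = 3748.23 Hz

3748.23 Hz


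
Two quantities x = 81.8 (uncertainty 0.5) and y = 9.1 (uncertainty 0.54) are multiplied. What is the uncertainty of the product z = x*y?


For a product z = x*y, the relative uncertainty is:
uz/z = sqrt((ux/x)^2 + (uy/y)^2)
Relative uncertainties: ux/x = 0.5/81.8 = 0.006112
uy/y = 0.54/9.1 = 0.059341
z = 81.8 * 9.1 = 744.4
uz = 744.4 * sqrt(0.006112^2 + 0.059341^2) = 44.406

44.406


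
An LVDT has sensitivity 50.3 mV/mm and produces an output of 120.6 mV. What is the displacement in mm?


Displacement = Vout / sensitivity.
d = 120.6 / 50.3
d = 2.398 mm

2.398 mm


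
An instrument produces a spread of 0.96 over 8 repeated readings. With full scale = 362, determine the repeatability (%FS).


Repeatability = (spread / full scale) * 100%.
R = (0.96 / 362) * 100
R = 0.265 %FS

0.265 %FS


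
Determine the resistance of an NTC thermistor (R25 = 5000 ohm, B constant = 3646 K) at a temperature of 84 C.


NTC thermistor equation: Rt = R25 * exp(B * (1/T - 1/T25)).
T in Kelvin: 357.15 K, T25 = 298.15 K
1/T - 1/T25 = 1/357.15 - 1/298.15 = -0.00055407
B * (1/T - 1/T25) = 3646 * -0.00055407 = -2.0201
Rt = 5000 * exp(-2.0201) = 663.2 ohm

663.2 ohm


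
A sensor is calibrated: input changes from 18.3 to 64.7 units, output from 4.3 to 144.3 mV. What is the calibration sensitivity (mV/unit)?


Sensitivity = (y2 - y1) / (x2 - x1).
S = (144.3 - 4.3) / (64.7 - 18.3)
S = 140.0 / 46.4
S = 3.0172 mV/unit

3.0172 mV/unit


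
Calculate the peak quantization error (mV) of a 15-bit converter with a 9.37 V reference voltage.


The maximum quantization error is +/- LSB/2.
LSB = Vref / 2^n = 9.37 / 32768 = 0.00028595 V
Max error = LSB / 2 = 0.00028595 / 2 = 0.00014297 V
Max error = 0.143 mV

0.143 mV


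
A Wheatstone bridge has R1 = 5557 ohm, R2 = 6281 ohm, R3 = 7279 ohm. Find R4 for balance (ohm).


At balance: R1*R4 = R2*R3, so R4 = R2*R3/R1.
R4 = 6281 * 7279 / 5557
R4 = 45719399 / 5557
R4 = 8227.35 ohm

8227.35 ohm


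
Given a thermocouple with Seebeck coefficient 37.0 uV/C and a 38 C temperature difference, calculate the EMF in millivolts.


The thermocouple output V = sensitivity * dT.
V = 37.0 uV/C * 38 C
V = 1406.0 uV
V = 1.406 mV

1.406 mV


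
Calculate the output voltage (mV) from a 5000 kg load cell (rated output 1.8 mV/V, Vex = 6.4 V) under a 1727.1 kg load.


Vout = rated_output * Vex * (load / capacity).
Vout = 1.8 * 6.4 * (1727.1 / 5000)
Vout = 1.8 * 6.4 * 0.34542
Vout = 3.979 mV

3.979 mV


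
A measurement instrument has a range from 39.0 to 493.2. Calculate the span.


Span = upper range - lower range.
Span = 493.2 - (39.0)
Span = 454.2

454.2


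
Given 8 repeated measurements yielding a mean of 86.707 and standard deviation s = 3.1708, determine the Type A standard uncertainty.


The standard uncertainty for Type A evaluation is u = s / sqrt(n).
u = 3.1708 / sqrt(8)
u = 3.1708 / 2.8284
u = 1.121

1.121


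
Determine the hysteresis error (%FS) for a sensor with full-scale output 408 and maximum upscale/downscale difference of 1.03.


Hysteresis = (max difference / full scale) * 100%.
H = (1.03 / 408) * 100
H = 0.252 %FS

0.252 %FS


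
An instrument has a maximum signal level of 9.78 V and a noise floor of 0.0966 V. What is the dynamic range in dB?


Dynamic range = 20 * log10(Vmax / Vnoise).
DR = 20 * log10(9.78 / 0.0966)
DR = 20 * log10(101.24)
DR = 40.11 dB

40.11 dB


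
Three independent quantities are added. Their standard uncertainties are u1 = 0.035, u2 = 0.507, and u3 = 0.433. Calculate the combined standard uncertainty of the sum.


For a sum of independent quantities, uc = sqrt(u1^2 + u2^2 + u3^2).
uc = sqrt(0.035^2 + 0.507^2 + 0.433^2)
uc = sqrt(0.001225 + 0.257049 + 0.187489)
uc = 0.6677

0.6677


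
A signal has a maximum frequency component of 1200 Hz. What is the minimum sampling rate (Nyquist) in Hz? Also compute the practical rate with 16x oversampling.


By Nyquist theorem, fs_min = 2 * fmax.
fs_min = 2 * 1200 = 2400 Hz
Practical rate = 16 * fs_min = 16 * 2400 = 38400 Hz

fs_min = 2400 Hz, fs_practical = 38400 Hz


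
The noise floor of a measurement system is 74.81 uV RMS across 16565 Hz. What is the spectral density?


Noise spectral density = Vrms / sqrt(BW).
NSD = 74.81 / sqrt(16565)
NSD = 74.81 / 128.7051
NSD = 0.5813 uV/sqrt(Hz)

0.5813 uV/sqrt(Hz)


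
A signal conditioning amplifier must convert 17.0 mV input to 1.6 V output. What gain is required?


Gain = Vout / Vin (converting to same units).
G = 1.6 V / 17.0 mV
G = 1600.0 mV / 17.0 mV
G = 94.12

94.12


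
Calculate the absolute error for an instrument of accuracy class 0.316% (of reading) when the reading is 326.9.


Absolute error = (accuracy% / 100) * reading.
Error = (0.316 / 100) * 326.9
Error = 0.00316 * 326.9
Error = 1.033

1.033


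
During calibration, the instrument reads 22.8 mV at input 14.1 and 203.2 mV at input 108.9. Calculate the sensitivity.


Sensitivity = (y2 - y1) / (x2 - x1).
S = (203.2 - 22.8) / (108.9 - 14.1)
S = 180.4 / 94.8
S = 1.903 mV/unit

1.903 mV/unit


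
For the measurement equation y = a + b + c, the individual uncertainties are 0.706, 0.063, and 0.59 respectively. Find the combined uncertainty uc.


For a sum of independent quantities, uc = sqrt(u1^2 + u2^2 + u3^2).
uc = sqrt(0.706^2 + 0.063^2 + 0.59^2)
uc = sqrt(0.498436 + 0.003969 + 0.3481)
uc = 0.9222

0.9222


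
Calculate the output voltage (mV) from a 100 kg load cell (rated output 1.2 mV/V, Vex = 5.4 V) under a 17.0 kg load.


Vout = rated_output * Vex * (load / capacity).
Vout = 1.2 * 5.4 * (17.0 / 100)
Vout = 1.2 * 5.4 * 0.17
Vout = 1.102 mV

1.102 mV


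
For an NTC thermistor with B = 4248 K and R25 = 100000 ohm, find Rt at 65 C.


NTC thermistor equation: Rt = R25 * exp(B * (1/T - 1/T25)).
T in Kelvin: 338.15 K, T25 = 298.15 K
1/T - 1/T25 = 1/338.15 - 1/298.15 = -0.00039675
B * (1/T - 1/T25) = 4248 * -0.00039675 = -1.6854
Rt = 100000 * exp(-1.6854) = 18537.2 ohm

18537.2 ohm


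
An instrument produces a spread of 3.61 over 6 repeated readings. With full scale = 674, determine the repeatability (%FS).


Repeatability = (spread / full scale) * 100%.
R = (3.61 / 674) * 100
R = 0.536 %FS

0.536 %FS


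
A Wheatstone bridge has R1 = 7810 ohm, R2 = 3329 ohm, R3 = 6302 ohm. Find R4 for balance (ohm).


At balance: R1*R4 = R2*R3, so R4 = R2*R3/R1.
R4 = 3329 * 6302 / 7810
R4 = 20979358 / 7810
R4 = 2686.22 ohm

2686.22 ohm


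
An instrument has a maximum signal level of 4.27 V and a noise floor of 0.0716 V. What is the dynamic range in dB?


Dynamic range = 20 * log10(Vmax / Vnoise).
DR = 20 * log10(4.27 / 0.0716)
DR = 20 * log10(59.64)
DR = 35.51 dB

35.51 dB


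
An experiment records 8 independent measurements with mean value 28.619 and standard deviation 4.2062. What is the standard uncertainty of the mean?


The standard uncertainty for Type A evaluation is u = s / sqrt(n).
u = 4.2062 / sqrt(8)
u = 4.2062 / 2.8284
u = 1.4871

1.4871


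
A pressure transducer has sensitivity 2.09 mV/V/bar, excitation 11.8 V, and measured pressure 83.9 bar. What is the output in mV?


Output = sensitivity * Vex * P.
Vout = 2.09 * 11.8 * 83.9
Vout = 24.662 * 83.9
Vout = 2069.14 mV

2069.14 mV


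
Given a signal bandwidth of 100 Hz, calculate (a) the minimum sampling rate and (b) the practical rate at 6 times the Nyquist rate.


By Nyquist theorem, fs_min = 2 * fmax.
fs_min = 2 * 100 = 200 Hz
Practical rate = 6 * fs_min = 6 * 200 = 1200 Hz

fs_min = 200 Hz, fs_practical = 1200 Hz


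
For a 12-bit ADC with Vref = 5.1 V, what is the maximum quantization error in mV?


The maximum quantization error is +/- LSB/2.
LSB = Vref / 2^n = 5.1 / 4096 = 0.00124512 V
Max error = LSB / 2 = 0.00124512 / 2 = 0.00062256 V
Max error = 0.6226 mV

0.6226 mV


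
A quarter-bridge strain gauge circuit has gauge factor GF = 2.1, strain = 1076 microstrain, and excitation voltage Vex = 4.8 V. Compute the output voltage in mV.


Quarter bridge output: Vout = (GF * epsilon * Vex) / 4.
Vout = (2.1 * 1076e-6 * 4.8) / 4
Vout = 0.01084608 / 4 V
Vout = 0.00271152 V = 2.7115 mV

2.7115 mV


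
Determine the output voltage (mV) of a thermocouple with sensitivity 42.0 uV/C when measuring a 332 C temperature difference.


The thermocouple output V = sensitivity * dT.
V = 42.0 uV/C * 332 C
V = 13944.0 uV
V = 13.944 mV

13.944 mV


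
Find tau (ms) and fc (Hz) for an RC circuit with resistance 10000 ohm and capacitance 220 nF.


Time constant: tau = R * C.
tau = 10000 * 2.20e-07 = 0.0022 s
tau = 2.2 ms
Cutoff frequency: fc = 1 / (2*pi*R*C).
fc = 1 / (2*pi*0.0022) = 72.34 Hz

tau = 2.2 ms, fc = 72.34 Hz


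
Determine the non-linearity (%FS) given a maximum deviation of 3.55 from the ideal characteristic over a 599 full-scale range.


Linearity error = (max deviation / full scale) * 100%.
Linearity = (3.55 / 599) * 100
Linearity = 0.593 %FS

0.593 %FS


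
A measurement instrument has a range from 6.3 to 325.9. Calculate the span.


Span = upper range - lower range.
Span = 325.9 - (6.3)
Span = 319.6

319.6


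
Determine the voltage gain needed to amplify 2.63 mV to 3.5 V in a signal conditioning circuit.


Gain = Vout / Vin (converting to same units).
G = 3.5 V / 2.63 mV
G = 3500.0 mV / 2.63 mV
G = 1330.8

1330.8


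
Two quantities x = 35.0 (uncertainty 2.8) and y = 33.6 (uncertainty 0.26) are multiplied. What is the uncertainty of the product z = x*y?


For a product z = x*y, the relative uncertainty is:
uz/z = sqrt((ux/x)^2 + (uy/y)^2)
Relative uncertainties: ux/x = 2.8/35.0 = 0.08
uy/y = 0.26/33.6 = 0.007738
z = 35.0 * 33.6 = 1176.0
uz = 1176.0 * sqrt(0.08^2 + 0.007738^2) = 94.519

94.519


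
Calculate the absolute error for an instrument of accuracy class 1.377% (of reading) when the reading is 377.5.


Absolute error = (accuracy% / 100) * reading.
Error = (1.377 / 100) * 377.5
Error = 0.01377 * 377.5
Error = 5.1982

5.1982


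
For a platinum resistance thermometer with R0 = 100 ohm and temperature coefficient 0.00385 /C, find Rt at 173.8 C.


The RTD equation: Rt = R0 * (1 + alpha * T).
Rt = 100 * (1 + 0.00385 * 173.8)
Rt = 100 * (1 + 0.66913)
Rt = 100 * 1.66913
Rt = 166.913 ohm

166.913 ohm


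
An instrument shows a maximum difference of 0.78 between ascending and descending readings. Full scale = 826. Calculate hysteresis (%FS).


Hysteresis = (max difference / full scale) * 100%.
H = (0.78 / 826) * 100
H = 0.094 %FS

0.094 %FS


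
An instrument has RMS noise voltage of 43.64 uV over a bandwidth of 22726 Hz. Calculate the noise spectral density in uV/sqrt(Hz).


Noise spectral density = Vrms / sqrt(BW).
NSD = 43.64 / sqrt(22726)
NSD = 43.64 / 150.7515
NSD = 0.2895 uV/sqrt(Hz)

0.2895 uV/sqrt(Hz)


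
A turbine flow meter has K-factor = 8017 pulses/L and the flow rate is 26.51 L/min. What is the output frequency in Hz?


Frequency = K * Q / 60 (converting L/min to L/s).
f = 8017 * 26.51 / 60
f = 212530.67 / 60
f = 3542.18 Hz

3542.18 Hz


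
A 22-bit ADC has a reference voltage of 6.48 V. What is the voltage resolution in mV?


The resolution (LSB) of an ADC is Vref / 2^n.
LSB = 6.48 / 2^22
LSB = 6.48 / 4194304
LSB = 1.54e-06 V = 0.00154495 mV

0.00154495 mV


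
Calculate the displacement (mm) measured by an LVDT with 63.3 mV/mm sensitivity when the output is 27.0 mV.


Displacement = Vout / sensitivity.
d = 27.0 / 63.3
d = 0.427 mm

0.427 mm


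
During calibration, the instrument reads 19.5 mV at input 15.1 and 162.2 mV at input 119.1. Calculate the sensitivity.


Sensitivity = (y2 - y1) / (x2 - x1).
S = (162.2 - 19.5) / (119.1 - 15.1)
S = 142.7 / 104.0
S = 1.3721 mV/unit

1.3721 mV/unit


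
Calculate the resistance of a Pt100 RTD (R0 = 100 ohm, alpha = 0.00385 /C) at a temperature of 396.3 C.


The RTD equation: Rt = R0 * (1 + alpha * T).
Rt = 100 * (1 + 0.00385 * 396.3)
Rt = 100 * (1 + 1.525755)
Rt = 100 * 2.525755
Rt = 252.576 ohm

252.576 ohm


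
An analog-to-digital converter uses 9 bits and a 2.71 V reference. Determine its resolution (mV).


The resolution (LSB) of an ADC is Vref / 2^n.
LSB = 2.71 / 2^9
LSB = 2.71 / 512
LSB = 0.00529297 V = 5.29296875 mV

5.29296875 mV


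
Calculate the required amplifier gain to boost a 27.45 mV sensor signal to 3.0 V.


Gain = Vout / Vin (converting to same units).
G = 3.0 V / 27.45 mV
G = 3000.0 mV / 27.45 mV
G = 109.29

109.29


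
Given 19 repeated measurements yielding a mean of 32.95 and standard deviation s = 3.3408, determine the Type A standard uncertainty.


The standard uncertainty for Type A evaluation is u = s / sqrt(n).
u = 3.3408 / sqrt(19)
u = 3.3408 / 4.3589
u = 0.7664

0.7664


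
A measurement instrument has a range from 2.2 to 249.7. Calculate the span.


Span = upper range - lower range.
Span = 249.7 - (2.2)
Span = 247.5

247.5


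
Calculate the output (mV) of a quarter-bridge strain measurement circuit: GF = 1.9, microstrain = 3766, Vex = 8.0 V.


Quarter bridge output: Vout = (GF * epsilon * Vex) / 4.
Vout = (1.9 * 3766e-6 * 8.0) / 4
Vout = 0.0572432 / 4 V
Vout = 0.0143108 V = 14.3108 mV

14.3108 mV


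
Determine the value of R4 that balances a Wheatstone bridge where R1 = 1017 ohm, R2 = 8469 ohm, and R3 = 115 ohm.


At balance: R1*R4 = R2*R3, so R4 = R2*R3/R1.
R4 = 8469 * 115 / 1017
R4 = 973935 / 1017
R4 = 957.65 ohm

957.65 ohm


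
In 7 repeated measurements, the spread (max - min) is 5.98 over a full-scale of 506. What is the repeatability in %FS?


Repeatability = (spread / full scale) * 100%.
R = (5.98 / 506) * 100
R = 1.182 %FS

1.182 %FS


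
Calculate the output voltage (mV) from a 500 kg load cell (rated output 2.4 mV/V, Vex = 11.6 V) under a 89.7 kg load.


Vout = rated_output * Vex * (load / capacity).
Vout = 2.4 * 11.6 * (89.7 / 500)
Vout = 2.4 * 11.6 * 0.1794
Vout = 4.994 mV

4.994 mV


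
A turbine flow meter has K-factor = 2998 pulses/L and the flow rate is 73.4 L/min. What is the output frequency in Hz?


Frequency = K * Q / 60 (converting L/min to L/s).
f = 2998 * 73.4 / 60
f = 220053.2 / 60
f = 3667.55 Hz

3667.55 Hz


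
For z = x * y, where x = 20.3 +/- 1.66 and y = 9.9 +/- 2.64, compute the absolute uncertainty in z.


For a product z = x*y, the relative uncertainty is:
uz/z = sqrt((ux/x)^2 + (uy/y)^2)
Relative uncertainties: ux/x = 1.66/20.3 = 0.081773
uy/y = 2.64/9.9 = 0.266667
z = 20.3 * 9.9 = 201.0
uz = 201.0 * sqrt(0.081773^2 + 0.266667^2) = 56.055

56.055


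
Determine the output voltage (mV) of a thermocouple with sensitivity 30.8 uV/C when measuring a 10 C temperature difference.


The thermocouple output V = sensitivity * dT.
V = 30.8 uV/C * 10 C
V = 308.0 uV
V = 0.308 mV

0.308 mV


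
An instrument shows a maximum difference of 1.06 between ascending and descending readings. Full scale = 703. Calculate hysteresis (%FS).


Hysteresis = (max difference / full scale) * 100%.
H = (1.06 / 703) * 100
H = 0.151 %FS

0.151 %FS


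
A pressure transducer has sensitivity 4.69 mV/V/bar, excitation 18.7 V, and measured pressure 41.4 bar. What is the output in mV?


Output = sensitivity * Vex * P.
Vout = 4.69 * 18.7 * 41.4
Vout = 87.703 * 41.4
Vout = 3630.9 mV

3630.9 mV


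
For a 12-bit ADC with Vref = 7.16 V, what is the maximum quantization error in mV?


The maximum quantization error is +/- LSB/2.
LSB = Vref / 2^n = 7.16 / 4096 = 0.00174805 V
Max error = LSB / 2 = 0.00174805 / 2 = 0.00087402 V
Max error = 0.874 mV

0.874 mV


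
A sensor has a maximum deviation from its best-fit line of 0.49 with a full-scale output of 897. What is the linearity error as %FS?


Linearity error = (max deviation / full scale) * 100%.
Linearity = (0.49 / 897) * 100
Linearity = 0.055 %FS

0.055 %FS


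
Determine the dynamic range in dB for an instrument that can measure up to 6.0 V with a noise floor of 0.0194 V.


Dynamic range = 20 * log10(Vmax / Vnoise).
DR = 20 * log10(6.0 / 0.0194)
DR = 20 * log10(309.28)
DR = 49.81 dB

49.81 dB


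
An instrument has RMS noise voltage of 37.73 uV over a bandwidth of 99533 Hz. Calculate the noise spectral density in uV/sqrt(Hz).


Noise spectral density = Vrms / sqrt(BW).
NSD = 37.73 / sqrt(99533)
NSD = 37.73 / 315.4885
NSD = 0.1196 uV/sqrt(Hz)

0.1196 uV/sqrt(Hz)


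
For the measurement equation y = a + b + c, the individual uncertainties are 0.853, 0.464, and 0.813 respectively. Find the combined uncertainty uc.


For a sum of independent quantities, uc = sqrt(u1^2 + u2^2 + u3^2).
uc = sqrt(0.853^2 + 0.464^2 + 0.813^2)
uc = sqrt(0.727609 + 0.215296 + 0.660969)
uc = 1.2664

1.2664


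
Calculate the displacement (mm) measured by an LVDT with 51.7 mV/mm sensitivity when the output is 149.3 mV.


Displacement = Vout / sensitivity.
d = 149.3 / 51.7
d = 2.888 mm

2.888 mm


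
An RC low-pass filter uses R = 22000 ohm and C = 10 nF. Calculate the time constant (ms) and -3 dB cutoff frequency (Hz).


Time constant: tau = R * C.
tau = 22000 * 1.00e-08 = 0.00022 s
tau = 0.22 ms
Cutoff frequency: fc = 1 / (2*pi*R*C).
fc = 1 / (2*pi*0.00022) = 723.43 Hz

tau = 0.22 ms, fc = 723.43 Hz


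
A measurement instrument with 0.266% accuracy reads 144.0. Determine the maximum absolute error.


Absolute error = (accuracy% / 100) * reading.
Error = (0.266 / 100) * 144.0
Error = 0.00266 * 144.0
Error = 0.383

0.383


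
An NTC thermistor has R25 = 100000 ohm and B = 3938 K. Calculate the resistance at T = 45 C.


NTC thermistor equation: Rt = R25 * exp(B * (1/T - 1/T25)).
T in Kelvin: 318.15 K, T25 = 298.15 K
1/T - 1/T25 = 1/318.15 - 1/298.15 = -0.00021084
B * (1/T - 1/T25) = 3938 * -0.00021084 = -0.8303
Rt = 100000 * exp(-0.8303) = 43591.5 ohm

43591.5 ohm


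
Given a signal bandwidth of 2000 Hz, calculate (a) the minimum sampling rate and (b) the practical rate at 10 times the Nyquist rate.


By Nyquist theorem, fs_min = 2 * fmax.
fs_min = 2 * 2000 = 4000 Hz
Practical rate = 10 * fs_min = 10 * 4000 = 40000 Hz

fs_min = 4000 Hz, fs_practical = 40000 Hz


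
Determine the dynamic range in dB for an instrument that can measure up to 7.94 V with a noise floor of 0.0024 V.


Dynamic range = 20 * log10(Vmax / Vnoise).
DR = 20 * log10(7.94 / 0.0024)
DR = 20 * log10(3308.33)
DR = 70.39 dB

70.39 dB
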